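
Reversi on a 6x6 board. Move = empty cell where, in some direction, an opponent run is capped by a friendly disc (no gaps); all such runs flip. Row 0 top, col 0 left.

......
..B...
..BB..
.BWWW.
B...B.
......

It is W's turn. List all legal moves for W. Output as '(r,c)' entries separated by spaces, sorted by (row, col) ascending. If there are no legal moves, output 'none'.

Answer: (0,1) (0,2) (1,1) (1,3) (1,4) (3,0) (5,4) (5,5)

Derivation:
(0,1): flips 2 -> legal
(0,2): flips 2 -> legal
(0,3): no bracket -> illegal
(1,1): flips 1 -> legal
(1,3): flips 1 -> legal
(1,4): flips 1 -> legal
(2,0): no bracket -> illegal
(2,1): no bracket -> illegal
(2,4): no bracket -> illegal
(3,0): flips 1 -> legal
(3,5): no bracket -> illegal
(4,1): no bracket -> illegal
(4,2): no bracket -> illegal
(4,3): no bracket -> illegal
(4,5): no bracket -> illegal
(5,0): no bracket -> illegal
(5,1): no bracket -> illegal
(5,3): no bracket -> illegal
(5,4): flips 1 -> legal
(5,5): flips 1 -> legal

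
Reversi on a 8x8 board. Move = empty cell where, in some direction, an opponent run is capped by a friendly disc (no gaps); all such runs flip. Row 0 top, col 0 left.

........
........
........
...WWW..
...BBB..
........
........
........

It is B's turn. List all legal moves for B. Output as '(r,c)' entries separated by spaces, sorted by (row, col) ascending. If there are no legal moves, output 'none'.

Answer: (2,2) (2,3) (2,4) (2,5) (2,6)

Derivation:
(2,2): flips 1 -> legal
(2,3): flips 2 -> legal
(2,4): flips 1 -> legal
(2,5): flips 2 -> legal
(2,6): flips 1 -> legal
(3,2): no bracket -> illegal
(3,6): no bracket -> illegal
(4,2): no bracket -> illegal
(4,6): no bracket -> illegal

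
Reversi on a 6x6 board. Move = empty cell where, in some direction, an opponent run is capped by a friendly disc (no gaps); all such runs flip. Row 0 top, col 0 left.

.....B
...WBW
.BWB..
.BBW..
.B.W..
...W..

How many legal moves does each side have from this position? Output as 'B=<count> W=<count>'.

-- B to move --
(0,2): no bracket -> illegal
(0,3): flips 1 -> legal
(0,4): flips 2 -> legal
(1,1): no bracket -> illegal
(1,2): flips 2 -> legal
(2,4): no bracket -> illegal
(2,5): flips 1 -> legal
(3,4): flips 1 -> legal
(4,2): no bracket -> illegal
(4,4): no bracket -> illegal
(5,2): no bracket -> illegal
(5,4): flips 1 -> legal
B mobility = 6
-- W to move --
(0,3): no bracket -> illegal
(0,4): no bracket -> illegal
(1,0): flips 2 -> legal
(1,1): no bracket -> illegal
(1,2): no bracket -> illegal
(2,0): flips 1 -> legal
(2,4): flips 1 -> legal
(2,5): no bracket -> illegal
(3,0): flips 2 -> legal
(3,4): no bracket -> illegal
(4,0): flips 1 -> legal
(4,2): flips 1 -> legal
(5,0): no bracket -> illegal
(5,1): no bracket -> illegal
(5,2): no bracket -> illegal
W mobility = 6

Answer: B=6 W=6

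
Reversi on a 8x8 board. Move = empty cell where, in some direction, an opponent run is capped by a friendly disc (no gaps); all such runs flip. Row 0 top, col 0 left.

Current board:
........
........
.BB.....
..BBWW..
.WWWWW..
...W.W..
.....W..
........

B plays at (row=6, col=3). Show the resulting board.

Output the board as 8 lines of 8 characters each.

Place B at (6,3); scan 8 dirs for brackets.
Dir NW: first cell '.' (not opp) -> no flip
Dir N: opp run (5,3) (4,3) capped by B -> flip
Dir NE: first cell '.' (not opp) -> no flip
Dir W: first cell '.' (not opp) -> no flip
Dir E: first cell '.' (not opp) -> no flip
Dir SW: first cell '.' (not opp) -> no flip
Dir S: first cell '.' (not opp) -> no flip
Dir SE: first cell '.' (not opp) -> no flip
All flips: (4,3) (5,3)

Answer: ........
........
.BB.....
..BBWW..
.WWBWW..
...B.W..
...B.W..
........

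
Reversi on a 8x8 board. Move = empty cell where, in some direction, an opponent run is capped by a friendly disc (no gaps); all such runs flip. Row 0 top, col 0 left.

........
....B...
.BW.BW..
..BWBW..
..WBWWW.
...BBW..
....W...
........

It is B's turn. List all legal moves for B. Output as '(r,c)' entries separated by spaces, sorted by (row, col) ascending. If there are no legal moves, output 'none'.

(1,1): no bracket -> illegal
(1,2): flips 1 -> legal
(1,3): no bracket -> illegal
(1,5): no bracket -> illegal
(1,6): flips 1 -> legal
(2,3): flips 2 -> legal
(2,6): flips 3 -> legal
(3,1): flips 1 -> legal
(3,6): flips 3 -> legal
(3,7): no bracket -> illegal
(4,1): flips 1 -> legal
(4,7): flips 3 -> legal
(5,1): flips 2 -> legal
(5,2): flips 1 -> legal
(5,6): flips 2 -> legal
(5,7): flips 2 -> legal
(6,3): no bracket -> illegal
(6,5): no bracket -> illegal
(6,6): no bracket -> illegal
(7,3): no bracket -> illegal
(7,4): flips 1 -> legal
(7,5): flips 1 -> legal

Answer: (1,2) (1,6) (2,3) (2,6) (3,1) (3,6) (4,1) (4,7) (5,1) (5,2) (5,6) (5,7) (7,4) (7,5)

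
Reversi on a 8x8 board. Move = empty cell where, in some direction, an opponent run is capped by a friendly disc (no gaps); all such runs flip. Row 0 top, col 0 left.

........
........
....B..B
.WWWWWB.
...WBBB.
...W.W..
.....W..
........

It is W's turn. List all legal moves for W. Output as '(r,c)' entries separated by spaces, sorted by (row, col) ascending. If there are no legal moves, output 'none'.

Answer: (1,3) (1,4) (1,5) (3,7) (4,7) (5,4) (5,6) (5,7)

Derivation:
(1,3): flips 1 -> legal
(1,4): flips 1 -> legal
(1,5): flips 1 -> legal
(1,6): no bracket -> illegal
(1,7): no bracket -> illegal
(2,3): no bracket -> illegal
(2,5): no bracket -> illegal
(2,6): no bracket -> illegal
(3,7): flips 2 -> legal
(4,7): flips 3 -> legal
(5,4): flips 1 -> legal
(5,6): flips 1 -> legal
(5,7): flips 1 -> legal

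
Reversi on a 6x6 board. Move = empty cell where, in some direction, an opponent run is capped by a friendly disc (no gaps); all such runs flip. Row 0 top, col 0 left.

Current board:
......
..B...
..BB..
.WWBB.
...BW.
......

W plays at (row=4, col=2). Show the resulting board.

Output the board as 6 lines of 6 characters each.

Place W at (4,2); scan 8 dirs for brackets.
Dir NW: first cell 'W' (not opp) -> no flip
Dir N: first cell 'W' (not opp) -> no flip
Dir NE: opp run (3,3), next='.' -> no flip
Dir W: first cell '.' (not opp) -> no flip
Dir E: opp run (4,3) capped by W -> flip
Dir SW: first cell '.' (not opp) -> no flip
Dir S: first cell '.' (not opp) -> no flip
Dir SE: first cell '.' (not opp) -> no flip
All flips: (4,3)

Answer: ......
..B...
..BB..
.WWBB.
..WWW.
......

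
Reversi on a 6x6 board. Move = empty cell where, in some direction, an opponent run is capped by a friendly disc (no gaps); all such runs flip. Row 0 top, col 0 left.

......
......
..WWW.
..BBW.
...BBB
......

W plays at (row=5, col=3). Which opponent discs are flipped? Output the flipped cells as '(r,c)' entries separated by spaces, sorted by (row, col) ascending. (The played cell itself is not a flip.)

Answer: (3,3) (4,3)

Derivation:
Dir NW: first cell '.' (not opp) -> no flip
Dir N: opp run (4,3) (3,3) capped by W -> flip
Dir NE: opp run (4,4), next='.' -> no flip
Dir W: first cell '.' (not opp) -> no flip
Dir E: first cell '.' (not opp) -> no flip
Dir SW: edge -> no flip
Dir S: edge -> no flip
Dir SE: edge -> no flip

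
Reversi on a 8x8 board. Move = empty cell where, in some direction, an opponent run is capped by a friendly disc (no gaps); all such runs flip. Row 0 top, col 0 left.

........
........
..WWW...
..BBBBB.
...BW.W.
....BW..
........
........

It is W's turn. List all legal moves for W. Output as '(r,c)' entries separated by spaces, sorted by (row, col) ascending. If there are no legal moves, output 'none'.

(2,1): no bracket -> illegal
(2,5): no bracket -> illegal
(2,6): flips 2 -> legal
(2,7): no bracket -> illegal
(3,1): no bracket -> illegal
(3,7): no bracket -> illegal
(4,1): flips 1 -> legal
(4,2): flips 3 -> legal
(4,5): flips 1 -> legal
(4,7): no bracket -> illegal
(5,2): no bracket -> illegal
(5,3): flips 3 -> legal
(6,3): no bracket -> illegal
(6,4): flips 1 -> legal
(6,5): no bracket -> illegal

Answer: (2,6) (4,1) (4,2) (4,5) (5,3) (6,4)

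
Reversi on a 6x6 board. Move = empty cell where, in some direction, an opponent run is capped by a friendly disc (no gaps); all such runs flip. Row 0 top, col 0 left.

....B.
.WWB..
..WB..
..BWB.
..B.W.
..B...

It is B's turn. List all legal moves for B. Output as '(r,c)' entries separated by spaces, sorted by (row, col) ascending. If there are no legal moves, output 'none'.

Answer: (0,1) (0,2) (1,0) (2,1) (2,4) (3,1) (4,3) (5,4)

Derivation:
(0,0): no bracket -> illegal
(0,1): flips 1 -> legal
(0,2): flips 2 -> legal
(0,3): no bracket -> illegal
(1,0): flips 2 -> legal
(2,0): no bracket -> illegal
(2,1): flips 1 -> legal
(2,4): flips 1 -> legal
(3,1): flips 1 -> legal
(3,5): no bracket -> illegal
(4,3): flips 1 -> legal
(4,5): no bracket -> illegal
(5,3): no bracket -> illegal
(5,4): flips 1 -> legal
(5,5): no bracket -> illegal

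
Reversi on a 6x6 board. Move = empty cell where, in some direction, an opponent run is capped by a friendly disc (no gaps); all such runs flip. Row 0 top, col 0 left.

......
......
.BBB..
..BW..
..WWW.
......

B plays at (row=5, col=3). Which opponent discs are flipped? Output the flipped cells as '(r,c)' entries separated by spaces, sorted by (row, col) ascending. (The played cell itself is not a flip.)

Dir NW: opp run (4,2), next='.' -> no flip
Dir N: opp run (4,3) (3,3) capped by B -> flip
Dir NE: opp run (4,4), next='.' -> no flip
Dir W: first cell '.' (not opp) -> no flip
Dir E: first cell '.' (not opp) -> no flip
Dir SW: edge -> no flip
Dir S: edge -> no flip
Dir SE: edge -> no flip

Answer: (3,3) (4,3)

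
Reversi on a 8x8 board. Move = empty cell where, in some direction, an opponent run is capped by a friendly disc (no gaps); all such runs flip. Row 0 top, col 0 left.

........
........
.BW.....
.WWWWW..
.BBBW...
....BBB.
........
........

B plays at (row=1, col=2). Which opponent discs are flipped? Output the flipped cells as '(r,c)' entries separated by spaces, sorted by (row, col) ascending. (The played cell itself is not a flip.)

Answer: (2,2) (3,2)

Derivation:
Dir NW: first cell '.' (not opp) -> no flip
Dir N: first cell '.' (not opp) -> no flip
Dir NE: first cell '.' (not opp) -> no flip
Dir W: first cell '.' (not opp) -> no flip
Dir E: first cell '.' (not opp) -> no flip
Dir SW: first cell 'B' (not opp) -> no flip
Dir S: opp run (2,2) (3,2) capped by B -> flip
Dir SE: first cell '.' (not opp) -> no flip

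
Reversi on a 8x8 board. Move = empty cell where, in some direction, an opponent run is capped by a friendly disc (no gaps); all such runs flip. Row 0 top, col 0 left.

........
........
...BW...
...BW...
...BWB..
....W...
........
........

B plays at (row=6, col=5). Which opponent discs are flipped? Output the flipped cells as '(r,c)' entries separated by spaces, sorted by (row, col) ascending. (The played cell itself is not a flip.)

Answer: (5,4)

Derivation:
Dir NW: opp run (5,4) capped by B -> flip
Dir N: first cell '.' (not opp) -> no flip
Dir NE: first cell '.' (not opp) -> no flip
Dir W: first cell '.' (not opp) -> no flip
Dir E: first cell '.' (not opp) -> no flip
Dir SW: first cell '.' (not opp) -> no flip
Dir S: first cell '.' (not opp) -> no flip
Dir SE: first cell '.' (not opp) -> no flip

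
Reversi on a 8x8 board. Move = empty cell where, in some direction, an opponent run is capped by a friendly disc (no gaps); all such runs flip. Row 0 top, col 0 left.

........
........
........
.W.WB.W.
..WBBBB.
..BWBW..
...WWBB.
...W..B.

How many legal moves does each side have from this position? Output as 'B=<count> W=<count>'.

-- B to move --
(2,0): no bracket -> illegal
(2,1): no bracket -> illegal
(2,2): flips 1 -> legal
(2,3): flips 1 -> legal
(2,4): no bracket -> illegal
(2,5): no bracket -> illegal
(2,6): flips 1 -> legal
(2,7): flips 1 -> legal
(3,0): no bracket -> illegal
(3,2): flips 2 -> legal
(3,5): no bracket -> illegal
(3,7): no bracket -> illegal
(4,0): no bracket -> illegal
(4,1): flips 1 -> legal
(4,7): no bracket -> illegal
(5,1): no bracket -> illegal
(5,6): flips 1 -> legal
(6,2): flips 3 -> legal
(7,2): flips 1 -> legal
(7,4): flips 2 -> legal
(7,5): no bracket -> illegal
B mobility = 10
-- W to move --
(2,3): no bracket -> illegal
(2,4): flips 3 -> legal
(2,5): no bracket -> illegal
(3,2): no bracket -> illegal
(3,5): flips 3 -> legal
(3,7): flips 1 -> legal
(4,1): flips 1 -> legal
(4,7): flips 4 -> legal
(5,1): flips 1 -> legal
(5,6): flips 1 -> legal
(5,7): no bracket -> illegal
(6,1): no bracket -> illegal
(6,2): flips 1 -> legal
(6,7): flips 2 -> legal
(7,4): no bracket -> illegal
(7,5): flips 1 -> legal
(7,7): flips 1 -> legal
W mobility = 11

Answer: B=10 W=11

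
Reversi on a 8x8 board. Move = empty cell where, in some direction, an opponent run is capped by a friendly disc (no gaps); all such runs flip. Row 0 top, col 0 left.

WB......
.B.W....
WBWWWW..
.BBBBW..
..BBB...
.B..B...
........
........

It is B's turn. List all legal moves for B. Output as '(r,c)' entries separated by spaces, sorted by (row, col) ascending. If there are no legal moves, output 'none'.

(0,2): no bracket -> illegal
(0,3): flips 2 -> legal
(0,4): flips 2 -> legal
(1,0): no bracket -> illegal
(1,2): flips 2 -> legal
(1,4): flips 2 -> legal
(1,5): flips 1 -> legal
(1,6): flips 1 -> legal
(2,6): flips 5 -> legal
(3,0): no bracket -> illegal
(3,6): flips 1 -> legal
(4,5): no bracket -> illegal
(4,6): no bracket -> illegal

Answer: (0,3) (0,4) (1,2) (1,4) (1,5) (1,6) (2,6) (3,6)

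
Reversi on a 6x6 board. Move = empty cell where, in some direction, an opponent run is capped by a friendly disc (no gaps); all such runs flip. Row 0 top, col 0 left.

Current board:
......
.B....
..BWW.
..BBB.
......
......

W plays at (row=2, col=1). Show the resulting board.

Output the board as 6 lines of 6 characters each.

Answer: ......
.B....
.WWWW.
..BBB.
......
......

Derivation:
Place W at (2,1); scan 8 dirs for brackets.
Dir NW: first cell '.' (not opp) -> no flip
Dir N: opp run (1,1), next='.' -> no flip
Dir NE: first cell '.' (not opp) -> no flip
Dir W: first cell '.' (not opp) -> no flip
Dir E: opp run (2,2) capped by W -> flip
Dir SW: first cell '.' (not opp) -> no flip
Dir S: first cell '.' (not opp) -> no flip
Dir SE: opp run (3,2), next='.' -> no flip
All flips: (2,2)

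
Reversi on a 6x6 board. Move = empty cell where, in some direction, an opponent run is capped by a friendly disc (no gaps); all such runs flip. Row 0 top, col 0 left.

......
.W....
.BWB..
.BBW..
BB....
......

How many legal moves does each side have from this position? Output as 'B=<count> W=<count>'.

-- B to move --
(0,0): no bracket -> illegal
(0,1): flips 1 -> legal
(0,2): no bracket -> illegal
(1,0): no bracket -> illegal
(1,2): flips 1 -> legal
(1,3): flips 1 -> legal
(2,0): no bracket -> illegal
(2,4): no bracket -> illegal
(3,4): flips 1 -> legal
(4,2): no bracket -> illegal
(4,3): flips 1 -> legal
(4,4): no bracket -> illegal
B mobility = 5
-- W to move --
(1,0): no bracket -> illegal
(1,2): no bracket -> illegal
(1,3): flips 1 -> legal
(1,4): no bracket -> illegal
(2,0): flips 1 -> legal
(2,4): flips 1 -> legal
(3,0): flips 2 -> legal
(3,4): no bracket -> illegal
(4,2): flips 1 -> legal
(4,3): no bracket -> illegal
(5,0): no bracket -> illegal
(5,1): flips 3 -> legal
(5,2): no bracket -> illegal
W mobility = 6

Answer: B=5 W=6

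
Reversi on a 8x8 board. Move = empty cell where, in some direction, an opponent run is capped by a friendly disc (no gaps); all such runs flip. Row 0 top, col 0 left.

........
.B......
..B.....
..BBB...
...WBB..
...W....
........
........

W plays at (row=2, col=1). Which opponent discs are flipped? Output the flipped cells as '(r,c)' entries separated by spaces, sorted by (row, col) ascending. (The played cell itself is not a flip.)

Answer: (3,2)

Derivation:
Dir NW: first cell '.' (not opp) -> no flip
Dir N: opp run (1,1), next='.' -> no flip
Dir NE: first cell '.' (not opp) -> no flip
Dir W: first cell '.' (not opp) -> no flip
Dir E: opp run (2,2), next='.' -> no flip
Dir SW: first cell '.' (not opp) -> no flip
Dir S: first cell '.' (not opp) -> no flip
Dir SE: opp run (3,2) capped by W -> flip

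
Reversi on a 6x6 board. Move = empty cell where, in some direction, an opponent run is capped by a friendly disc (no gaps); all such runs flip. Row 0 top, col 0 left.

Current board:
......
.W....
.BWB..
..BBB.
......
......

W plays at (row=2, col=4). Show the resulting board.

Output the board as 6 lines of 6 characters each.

Answer: ......
.W....
.BWWW.
..BBB.
......
......

Derivation:
Place W at (2,4); scan 8 dirs for brackets.
Dir NW: first cell '.' (not opp) -> no flip
Dir N: first cell '.' (not opp) -> no flip
Dir NE: first cell '.' (not opp) -> no flip
Dir W: opp run (2,3) capped by W -> flip
Dir E: first cell '.' (not opp) -> no flip
Dir SW: opp run (3,3), next='.' -> no flip
Dir S: opp run (3,4), next='.' -> no flip
Dir SE: first cell '.' (not opp) -> no flip
All flips: (2,3)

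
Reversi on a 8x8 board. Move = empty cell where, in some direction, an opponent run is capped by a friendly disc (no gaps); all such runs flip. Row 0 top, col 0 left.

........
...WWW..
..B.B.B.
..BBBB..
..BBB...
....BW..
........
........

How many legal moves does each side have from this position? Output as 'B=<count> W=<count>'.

Answer: B=5 W=7

Derivation:
-- B to move --
(0,2): flips 1 -> legal
(0,3): no bracket -> illegal
(0,4): flips 3 -> legal
(0,5): no bracket -> illegal
(0,6): flips 1 -> legal
(1,2): no bracket -> illegal
(1,6): no bracket -> illegal
(2,3): no bracket -> illegal
(2,5): no bracket -> illegal
(4,5): no bracket -> illegal
(4,6): no bracket -> illegal
(5,6): flips 1 -> legal
(6,4): no bracket -> illegal
(6,5): no bracket -> illegal
(6,6): flips 1 -> legal
B mobility = 5
-- W to move --
(1,1): flips 3 -> legal
(1,2): no bracket -> illegal
(1,6): no bracket -> illegal
(1,7): no bracket -> illegal
(2,1): no bracket -> illegal
(2,3): no bracket -> illegal
(2,5): no bracket -> illegal
(2,7): no bracket -> illegal
(3,1): flips 1 -> legal
(3,6): no bracket -> illegal
(3,7): flips 1 -> legal
(4,1): no bracket -> illegal
(4,5): no bracket -> illegal
(4,6): flips 2 -> legal
(5,1): flips 3 -> legal
(5,2): no bracket -> illegal
(5,3): flips 1 -> legal
(6,3): no bracket -> illegal
(6,4): flips 4 -> legal
(6,5): no bracket -> illegal
W mobility = 7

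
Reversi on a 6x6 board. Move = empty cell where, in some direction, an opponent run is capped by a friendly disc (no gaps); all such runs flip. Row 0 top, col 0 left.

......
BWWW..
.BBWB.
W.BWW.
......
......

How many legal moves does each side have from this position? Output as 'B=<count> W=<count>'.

-- B to move --
(0,0): flips 1 -> legal
(0,1): flips 1 -> legal
(0,2): flips 2 -> legal
(0,3): flips 1 -> legal
(0,4): flips 1 -> legal
(1,4): flips 4 -> legal
(2,0): no bracket -> illegal
(2,5): no bracket -> illegal
(3,1): no bracket -> illegal
(3,5): flips 2 -> legal
(4,0): no bracket -> illegal
(4,1): no bracket -> illegal
(4,2): flips 1 -> legal
(4,3): no bracket -> illegal
(4,4): flips 2 -> legal
(4,5): no bracket -> illegal
B mobility = 9
-- W to move --
(0,0): no bracket -> illegal
(0,1): no bracket -> illegal
(1,4): flips 1 -> legal
(1,5): flips 1 -> legal
(2,0): flips 2 -> legal
(2,5): flips 1 -> legal
(3,1): flips 3 -> legal
(3,5): flips 1 -> legal
(4,1): flips 1 -> legal
(4,2): flips 2 -> legal
(4,3): no bracket -> illegal
W mobility = 8

Answer: B=9 W=8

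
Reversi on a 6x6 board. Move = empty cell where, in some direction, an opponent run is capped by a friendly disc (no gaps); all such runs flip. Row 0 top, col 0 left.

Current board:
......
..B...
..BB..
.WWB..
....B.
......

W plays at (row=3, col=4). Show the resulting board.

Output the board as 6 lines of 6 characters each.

Answer: ......
..B...
..BB..
.WWWW.
....B.
......

Derivation:
Place W at (3,4); scan 8 dirs for brackets.
Dir NW: opp run (2,3) (1,2), next='.' -> no flip
Dir N: first cell '.' (not opp) -> no flip
Dir NE: first cell '.' (not opp) -> no flip
Dir W: opp run (3,3) capped by W -> flip
Dir E: first cell '.' (not opp) -> no flip
Dir SW: first cell '.' (not opp) -> no flip
Dir S: opp run (4,4), next='.' -> no flip
Dir SE: first cell '.' (not opp) -> no flip
All flips: (3,3)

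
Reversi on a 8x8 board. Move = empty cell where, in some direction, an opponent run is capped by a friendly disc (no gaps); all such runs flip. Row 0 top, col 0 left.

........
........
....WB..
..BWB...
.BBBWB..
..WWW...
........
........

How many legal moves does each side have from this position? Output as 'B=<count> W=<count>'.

Answer: B=8 W=11

Derivation:
-- B to move --
(1,3): no bracket -> illegal
(1,4): flips 1 -> legal
(1,5): flips 2 -> legal
(2,2): no bracket -> illegal
(2,3): flips 2 -> legal
(3,5): no bracket -> illegal
(5,1): no bracket -> illegal
(5,5): no bracket -> illegal
(6,1): flips 1 -> legal
(6,2): flips 1 -> legal
(6,3): flips 3 -> legal
(6,4): flips 3 -> legal
(6,5): flips 1 -> legal
B mobility = 8
-- W to move --
(1,4): no bracket -> illegal
(1,5): no bracket -> illegal
(1,6): flips 3 -> legal
(2,1): flips 2 -> legal
(2,2): flips 2 -> legal
(2,3): no bracket -> illegal
(2,6): flips 1 -> legal
(3,0): flips 1 -> legal
(3,1): flips 2 -> legal
(3,5): flips 1 -> legal
(3,6): flips 1 -> legal
(4,0): flips 3 -> legal
(4,6): flips 1 -> legal
(5,0): no bracket -> illegal
(5,1): flips 1 -> legal
(5,5): no bracket -> illegal
(5,6): no bracket -> illegal
W mobility = 11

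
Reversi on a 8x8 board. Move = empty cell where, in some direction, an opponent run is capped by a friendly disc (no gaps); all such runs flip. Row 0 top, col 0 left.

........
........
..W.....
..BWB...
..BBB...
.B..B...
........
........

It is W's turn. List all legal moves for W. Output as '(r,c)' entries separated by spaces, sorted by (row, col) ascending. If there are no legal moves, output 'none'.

(2,1): no bracket -> illegal
(2,3): no bracket -> illegal
(2,4): no bracket -> illegal
(2,5): no bracket -> illegal
(3,1): flips 1 -> legal
(3,5): flips 1 -> legal
(4,0): no bracket -> illegal
(4,1): no bracket -> illegal
(4,5): no bracket -> illegal
(5,0): no bracket -> illegal
(5,2): flips 2 -> legal
(5,3): flips 1 -> legal
(5,5): flips 1 -> legal
(6,0): flips 2 -> legal
(6,1): no bracket -> illegal
(6,2): no bracket -> illegal
(6,3): no bracket -> illegal
(6,4): no bracket -> illegal
(6,5): no bracket -> illegal

Answer: (3,1) (3,5) (5,2) (5,3) (5,5) (6,0)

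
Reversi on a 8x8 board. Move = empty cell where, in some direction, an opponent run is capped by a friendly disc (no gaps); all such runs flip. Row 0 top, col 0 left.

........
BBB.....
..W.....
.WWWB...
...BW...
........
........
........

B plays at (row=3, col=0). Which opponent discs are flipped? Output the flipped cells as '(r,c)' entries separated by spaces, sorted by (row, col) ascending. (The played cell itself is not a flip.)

Dir NW: edge -> no flip
Dir N: first cell '.' (not opp) -> no flip
Dir NE: first cell '.' (not opp) -> no flip
Dir W: edge -> no flip
Dir E: opp run (3,1) (3,2) (3,3) capped by B -> flip
Dir SW: edge -> no flip
Dir S: first cell '.' (not opp) -> no flip
Dir SE: first cell '.' (not opp) -> no flip

Answer: (3,1) (3,2) (3,3)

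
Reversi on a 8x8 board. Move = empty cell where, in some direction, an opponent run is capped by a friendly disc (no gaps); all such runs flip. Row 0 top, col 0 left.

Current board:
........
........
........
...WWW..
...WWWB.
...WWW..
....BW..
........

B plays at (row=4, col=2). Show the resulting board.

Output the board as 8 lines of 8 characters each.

Answer: ........
........
........
...WWW..
..BBBBB.
...BWW..
....BW..
........

Derivation:
Place B at (4,2); scan 8 dirs for brackets.
Dir NW: first cell '.' (not opp) -> no flip
Dir N: first cell '.' (not opp) -> no flip
Dir NE: opp run (3,3), next='.' -> no flip
Dir W: first cell '.' (not opp) -> no flip
Dir E: opp run (4,3) (4,4) (4,5) capped by B -> flip
Dir SW: first cell '.' (not opp) -> no flip
Dir S: first cell '.' (not opp) -> no flip
Dir SE: opp run (5,3) capped by B -> flip
All flips: (4,3) (4,4) (4,5) (5,3)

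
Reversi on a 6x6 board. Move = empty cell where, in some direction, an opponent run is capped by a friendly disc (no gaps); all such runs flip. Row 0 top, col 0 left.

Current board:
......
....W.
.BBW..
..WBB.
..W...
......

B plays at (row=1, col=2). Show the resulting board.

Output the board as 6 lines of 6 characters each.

Place B at (1,2); scan 8 dirs for brackets.
Dir NW: first cell '.' (not opp) -> no flip
Dir N: first cell '.' (not opp) -> no flip
Dir NE: first cell '.' (not opp) -> no flip
Dir W: first cell '.' (not opp) -> no flip
Dir E: first cell '.' (not opp) -> no flip
Dir SW: first cell 'B' (not opp) -> no flip
Dir S: first cell 'B' (not opp) -> no flip
Dir SE: opp run (2,3) capped by B -> flip
All flips: (2,3)

Answer: ......
..B.W.
.BBB..
..WBB.
..W...
......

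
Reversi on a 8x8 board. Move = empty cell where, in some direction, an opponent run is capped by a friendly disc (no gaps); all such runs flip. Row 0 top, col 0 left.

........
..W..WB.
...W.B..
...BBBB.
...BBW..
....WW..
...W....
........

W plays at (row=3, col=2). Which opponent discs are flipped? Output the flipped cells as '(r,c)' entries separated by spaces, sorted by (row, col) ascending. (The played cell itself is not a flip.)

Answer: (4,3)

Derivation:
Dir NW: first cell '.' (not opp) -> no flip
Dir N: first cell '.' (not opp) -> no flip
Dir NE: first cell 'W' (not opp) -> no flip
Dir W: first cell '.' (not opp) -> no flip
Dir E: opp run (3,3) (3,4) (3,5) (3,6), next='.' -> no flip
Dir SW: first cell '.' (not opp) -> no flip
Dir S: first cell '.' (not opp) -> no flip
Dir SE: opp run (4,3) capped by W -> flip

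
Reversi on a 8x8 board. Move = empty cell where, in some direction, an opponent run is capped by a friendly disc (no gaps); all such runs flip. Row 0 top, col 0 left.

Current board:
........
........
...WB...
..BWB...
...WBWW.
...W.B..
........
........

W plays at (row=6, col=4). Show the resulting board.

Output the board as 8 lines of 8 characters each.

Place W at (6,4); scan 8 dirs for brackets.
Dir NW: first cell 'W' (not opp) -> no flip
Dir N: first cell '.' (not opp) -> no flip
Dir NE: opp run (5,5) capped by W -> flip
Dir W: first cell '.' (not opp) -> no flip
Dir E: first cell '.' (not opp) -> no flip
Dir SW: first cell '.' (not opp) -> no flip
Dir S: first cell '.' (not opp) -> no flip
Dir SE: first cell '.' (not opp) -> no flip
All flips: (5,5)

Answer: ........
........
...WB...
..BWB...
...WBWW.
...W.W..
....W...
........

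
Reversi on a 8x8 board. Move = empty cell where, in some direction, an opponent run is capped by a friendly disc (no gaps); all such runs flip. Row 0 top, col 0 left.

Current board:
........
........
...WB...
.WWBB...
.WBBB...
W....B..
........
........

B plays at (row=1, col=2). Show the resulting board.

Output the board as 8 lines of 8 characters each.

Place B at (1,2); scan 8 dirs for brackets.
Dir NW: first cell '.' (not opp) -> no flip
Dir N: first cell '.' (not opp) -> no flip
Dir NE: first cell '.' (not opp) -> no flip
Dir W: first cell '.' (not opp) -> no flip
Dir E: first cell '.' (not opp) -> no flip
Dir SW: first cell '.' (not opp) -> no flip
Dir S: first cell '.' (not opp) -> no flip
Dir SE: opp run (2,3) capped by B -> flip
All flips: (2,3)

Answer: ........
..B.....
...BB...
.WWBB...
.WBBB...
W....B..
........
........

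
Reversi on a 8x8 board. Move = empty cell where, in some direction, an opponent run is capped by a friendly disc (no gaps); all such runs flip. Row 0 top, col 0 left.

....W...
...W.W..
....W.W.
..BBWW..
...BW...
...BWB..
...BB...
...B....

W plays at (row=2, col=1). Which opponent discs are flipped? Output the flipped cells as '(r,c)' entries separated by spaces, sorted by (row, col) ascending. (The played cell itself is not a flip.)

Dir NW: first cell '.' (not opp) -> no flip
Dir N: first cell '.' (not opp) -> no flip
Dir NE: first cell '.' (not opp) -> no flip
Dir W: first cell '.' (not opp) -> no flip
Dir E: first cell '.' (not opp) -> no flip
Dir SW: first cell '.' (not opp) -> no flip
Dir S: first cell '.' (not opp) -> no flip
Dir SE: opp run (3,2) (4,3) capped by W -> flip

Answer: (3,2) (4,3)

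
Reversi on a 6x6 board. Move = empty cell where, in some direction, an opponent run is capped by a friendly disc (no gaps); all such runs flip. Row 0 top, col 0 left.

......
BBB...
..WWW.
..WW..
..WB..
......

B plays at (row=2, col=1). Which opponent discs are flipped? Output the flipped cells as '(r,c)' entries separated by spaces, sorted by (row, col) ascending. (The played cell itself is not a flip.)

Dir NW: first cell 'B' (not opp) -> no flip
Dir N: first cell 'B' (not opp) -> no flip
Dir NE: first cell 'B' (not opp) -> no flip
Dir W: first cell '.' (not opp) -> no flip
Dir E: opp run (2,2) (2,3) (2,4), next='.' -> no flip
Dir SW: first cell '.' (not opp) -> no flip
Dir S: first cell '.' (not opp) -> no flip
Dir SE: opp run (3,2) capped by B -> flip

Answer: (3,2)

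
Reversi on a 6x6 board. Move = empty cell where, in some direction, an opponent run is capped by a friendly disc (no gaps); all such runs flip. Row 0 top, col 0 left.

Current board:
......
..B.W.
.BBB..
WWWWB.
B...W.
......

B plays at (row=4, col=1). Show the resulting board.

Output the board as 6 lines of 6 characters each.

Answer: ......
..B.W.
.BBB..
WBBWB.
BB..W.
......

Derivation:
Place B at (4,1); scan 8 dirs for brackets.
Dir NW: opp run (3,0), next=edge -> no flip
Dir N: opp run (3,1) capped by B -> flip
Dir NE: opp run (3,2) capped by B -> flip
Dir W: first cell 'B' (not opp) -> no flip
Dir E: first cell '.' (not opp) -> no flip
Dir SW: first cell '.' (not opp) -> no flip
Dir S: first cell '.' (not opp) -> no flip
Dir SE: first cell '.' (not opp) -> no flip
All flips: (3,1) (3,2)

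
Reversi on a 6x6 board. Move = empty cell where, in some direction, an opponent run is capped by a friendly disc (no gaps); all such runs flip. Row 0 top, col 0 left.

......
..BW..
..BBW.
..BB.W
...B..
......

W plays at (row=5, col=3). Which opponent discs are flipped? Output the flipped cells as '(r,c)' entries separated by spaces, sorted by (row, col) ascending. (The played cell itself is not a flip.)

Answer: (2,3) (3,3) (4,3)

Derivation:
Dir NW: first cell '.' (not opp) -> no flip
Dir N: opp run (4,3) (3,3) (2,3) capped by W -> flip
Dir NE: first cell '.' (not opp) -> no flip
Dir W: first cell '.' (not opp) -> no flip
Dir E: first cell '.' (not opp) -> no flip
Dir SW: edge -> no flip
Dir S: edge -> no flip
Dir SE: edge -> no flip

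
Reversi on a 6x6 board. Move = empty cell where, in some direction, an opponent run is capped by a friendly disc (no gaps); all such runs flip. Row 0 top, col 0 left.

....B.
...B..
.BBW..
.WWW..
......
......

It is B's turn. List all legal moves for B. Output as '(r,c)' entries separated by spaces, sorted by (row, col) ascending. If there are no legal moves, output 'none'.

(1,2): no bracket -> illegal
(1,4): no bracket -> illegal
(2,0): no bracket -> illegal
(2,4): flips 1 -> legal
(3,0): no bracket -> illegal
(3,4): no bracket -> illegal
(4,0): flips 1 -> legal
(4,1): flips 1 -> legal
(4,2): flips 1 -> legal
(4,3): flips 3 -> legal
(4,4): flips 1 -> legal

Answer: (2,4) (4,0) (4,1) (4,2) (4,3) (4,4)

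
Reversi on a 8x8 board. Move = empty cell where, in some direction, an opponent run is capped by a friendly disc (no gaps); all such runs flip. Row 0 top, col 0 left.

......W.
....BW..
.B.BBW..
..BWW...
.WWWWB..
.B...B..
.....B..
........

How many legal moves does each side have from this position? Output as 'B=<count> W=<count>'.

Answer: B=11 W=13

Derivation:
-- B to move --
(0,4): no bracket -> illegal
(0,5): no bracket -> illegal
(0,7): no bracket -> illegal
(1,6): flips 1 -> legal
(1,7): no bracket -> illegal
(2,2): flips 2 -> legal
(2,6): flips 1 -> legal
(3,0): no bracket -> illegal
(3,1): flips 1 -> legal
(3,5): flips 2 -> legal
(3,6): flips 1 -> legal
(4,0): flips 4 -> legal
(5,0): flips 1 -> legal
(5,2): flips 1 -> legal
(5,3): flips 2 -> legal
(5,4): flips 3 -> legal
B mobility = 11
-- W to move --
(0,3): flips 1 -> legal
(0,4): flips 2 -> legal
(0,5): flips 3 -> legal
(1,0): flips 2 -> legal
(1,1): no bracket -> illegal
(1,2): flips 1 -> legal
(1,3): flips 2 -> legal
(2,0): no bracket -> illegal
(2,2): flips 3 -> legal
(3,0): no bracket -> illegal
(3,1): flips 1 -> legal
(3,5): no bracket -> illegal
(3,6): no bracket -> illegal
(4,0): no bracket -> illegal
(4,6): flips 1 -> legal
(5,0): no bracket -> illegal
(5,2): no bracket -> illegal
(5,4): no bracket -> illegal
(5,6): flips 1 -> legal
(6,0): flips 1 -> legal
(6,1): flips 1 -> legal
(6,2): no bracket -> illegal
(6,4): no bracket -> illegal
(6,6): flips 1 -> legal
(7,4): no bracket -> illegal
(7,5): no bracket -> illegal
(7,6): no bracket -> illegal
W mobility = 13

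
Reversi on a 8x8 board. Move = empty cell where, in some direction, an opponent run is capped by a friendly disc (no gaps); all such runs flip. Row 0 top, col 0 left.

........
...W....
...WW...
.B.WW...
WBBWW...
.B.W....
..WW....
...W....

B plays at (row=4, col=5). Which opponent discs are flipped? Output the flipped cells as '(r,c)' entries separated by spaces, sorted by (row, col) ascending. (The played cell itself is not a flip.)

Answer: (4,3) (4,4)

Derivation:
Dir NW: opp run (3,4) (2,3), next='.' -> no flip
Dir N: first cell '.' (not opp) -> no flip
Dir NE: first cell '.' (not opp) -> no flip
Dir W: opp run (4,4) (4,3) capped by B -> flip
Dir E: first cell '.' (not opp) -> no flip
Dir SW: first cell '.' (not opp) -> no flip
Dir S: first cell '.' (not opp) -> no flip
Dir SE: first cell '.' (not opp) -> no flip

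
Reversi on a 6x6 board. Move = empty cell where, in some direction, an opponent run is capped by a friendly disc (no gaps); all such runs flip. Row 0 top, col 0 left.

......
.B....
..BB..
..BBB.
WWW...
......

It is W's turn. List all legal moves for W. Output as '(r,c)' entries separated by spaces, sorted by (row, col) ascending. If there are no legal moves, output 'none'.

Answer: (1,2) (1,4) (2,4)

Derivation:
(0,0): no bracket -> illegal
(0,1): no bracket -> illegal
(0,2): no bracket -> illegal
(1,0): no bracket -> illegal
(1,2): flips 2 -> legal
(1,3): no bracket -> illegal
(1,4): flips 2 -> legal
(2,0): no bracket -> illegal
(2,1): no bracket -> illegal
(2,4): flips 1 -> legal
(2,5): no bracket -> illegal
(3,1): no bracket -> illegal
(3,5): no bracket -> illegal
(4,3): no bracket -> illegal
(4,4): no bracket -> illegal
(4,5): no bracket -> illegal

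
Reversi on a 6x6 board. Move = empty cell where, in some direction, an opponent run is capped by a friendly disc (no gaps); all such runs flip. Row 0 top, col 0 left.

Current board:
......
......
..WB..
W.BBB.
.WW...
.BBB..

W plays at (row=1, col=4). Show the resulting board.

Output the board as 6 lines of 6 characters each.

Place W at (1,4); scan 8 dirs for brackets.
Dir NW: first cell '.' (not opp) -> no flip
Dir N: first cell '.' (not opp) -> no flip
Dir NE: first cell '.' (not opp) -> no flip
Dir W: first cell '.' (not opp) -> no flip
Dir E: first cell '.' (not opp) -> no flip
Dir SW: opp run (2,3) (3,2) capped by W -> flip
Dir S: first cell '.' (not opp) -> no flip
Dir SE: first cell '.' (not opp) -> no flip
All flips: (2,3) (3,2)

Answer: ......
....W.
..WW..
W.WBB.
.WW...
.BBB..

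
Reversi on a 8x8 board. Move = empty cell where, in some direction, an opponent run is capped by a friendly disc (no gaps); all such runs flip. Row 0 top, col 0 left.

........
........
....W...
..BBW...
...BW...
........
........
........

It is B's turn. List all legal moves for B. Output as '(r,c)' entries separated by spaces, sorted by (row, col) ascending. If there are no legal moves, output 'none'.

Answer: (1,5) (2,5) (3,5) (4,5) (5,5)

Derivation:
(1,3): no bracket -> illegal
(1,4): no bracket -> illegal
(1,5): flips 1 -> legal
(2,3): no bracket -> illegal
(2,5): flips 1 -> legal
(3,5): flips 1 -> legal
(4,5): flips 1 -> legal
(5,3): no bracket -> illegal
(5,4): no bracket -> illegal
(5,5): flips 1 -> legal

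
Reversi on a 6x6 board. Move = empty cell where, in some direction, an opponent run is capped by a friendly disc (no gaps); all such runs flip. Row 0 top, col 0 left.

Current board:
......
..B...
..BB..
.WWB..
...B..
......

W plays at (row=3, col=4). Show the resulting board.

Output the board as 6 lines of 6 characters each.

Answer: ......
..B...
..BB..
.WWWW.
...B..
......

Derivation:
Place W at (3,4); scan 8 dirs for brackets.
Dir NW: opp run (2,3) (1,2), next='.' -> no flip
Dir N: first cell '.' (not opp) -> no flip
Dir NE: first cell '.' (not opp) -> no flip
Dir W: opp run (3,3) capped by W -> flip
Dir E: first cell '.' (not opp) -> no flip
Dir SW: opp run (4,3), next='.' -> no flip
Dir S: first cell '.' (not opp) -> no flip
Dir SE: first cell '.' (not opp) -> no flip
All flips: (3,3)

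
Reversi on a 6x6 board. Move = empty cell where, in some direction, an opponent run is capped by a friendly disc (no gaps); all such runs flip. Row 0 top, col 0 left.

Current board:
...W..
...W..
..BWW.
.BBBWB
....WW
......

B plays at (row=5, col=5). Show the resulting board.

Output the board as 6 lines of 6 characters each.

Place B at (5,5); scan 8 dirs for brackets.
Dir NW: opp run (4,4) capped by B -> flip
Dir N: opp run (4,5) capped by B -> flip
Dir NE: edge -> no flip
Dir W: first cell '.' (not opp) -> no flip
Dir E: edge -> no flip
Dir SW: edge -> no flip
Dir S: edge -> no flip
Dir SE: edge -> no flip
All flips: (4,4) (4,5)

Answer: ...W..
...W..
..BWW.
.BBBWB
....BB
.....B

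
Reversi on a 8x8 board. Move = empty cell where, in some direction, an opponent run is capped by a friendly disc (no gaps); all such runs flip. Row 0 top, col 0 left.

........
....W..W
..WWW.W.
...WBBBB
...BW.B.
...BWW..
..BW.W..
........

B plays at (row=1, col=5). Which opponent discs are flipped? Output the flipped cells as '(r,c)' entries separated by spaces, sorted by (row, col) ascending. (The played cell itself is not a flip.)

Dir NW: first cell '.' (not opp) -> no flip
Dir N: first cell '.' (not opp) -> no flip
Dir NE: first cell '.' (not opp) -> no flip
Dir W: opp run (1,4), next='.' -> no flip
Dir E: first cell '.' (not opp) -> no flip
Dir SW: opp run (2,4) (3,3), next='.' -> no flip
Dir S: first cell '.' (not opp) -> no flip
Dir SE: opp run (2,6) capped by B -> flip

Answer: (2,6)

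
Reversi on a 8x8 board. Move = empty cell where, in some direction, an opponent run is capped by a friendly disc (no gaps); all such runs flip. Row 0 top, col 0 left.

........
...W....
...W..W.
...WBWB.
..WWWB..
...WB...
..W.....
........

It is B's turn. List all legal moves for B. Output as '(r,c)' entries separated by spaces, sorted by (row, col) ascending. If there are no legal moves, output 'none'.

Answer: (1,2) (1,6) (2,5) (3,2) (4,1) (5,2)

Derivation:
(0,2): no bracket -> illegal
(0,3): no bracket -> illegal
(0,4): no bracket -> illegal
(1,2): flips 1 -> legal
(1,4): no bracket -> illegal
(1,5): no bracket -> illegal
(1,6): flips 1 -> legal
(1,7): no bracket -> illegal
(2,2): no bracket -> illegal
(2,4): no bracket -> illegal
(2,5): flips 1 -> legal
(2,7): no bracket -> illegal
(3,1): no bracket -> illegal
(3,2): flips 2 -> legal
(3,7): no bracket -> illegal
(4,1): flips 3 -> legal
(4,6): no bracket -> illegal
(5,1): no bracket -> illegal
(5,2): flips 2 -> legal
(5,5): no bracket -> illegal
(6,1): no bracket -> illegal
(6,3): no bracket -> illegal
(6,4): no bracket -> illegal
(7,1): no bracket -> illegal
(7,2): no bracket -> illegal
(7,3): no bracket -> illegal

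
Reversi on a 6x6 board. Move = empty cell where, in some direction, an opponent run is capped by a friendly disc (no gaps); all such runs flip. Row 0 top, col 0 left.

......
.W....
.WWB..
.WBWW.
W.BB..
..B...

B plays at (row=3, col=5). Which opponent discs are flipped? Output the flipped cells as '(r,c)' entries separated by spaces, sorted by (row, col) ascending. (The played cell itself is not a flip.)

Answer: (3,3) (3,4)

Derivation:
Dir NW: first cell '.' (not opp) -> no flip
Dir N: first cell '.' (not opp) -> no flip
Dir NE: edge -> no flip
Dir W: opp run (3,4) (3,3) capped by B -> flip
Dir E: edge -> no flip
Dir SW: first cell '.' (not opp) -> no flip
Dir S: first cell '.' (not opp) -> no flip
Dir SE: edge -> no flip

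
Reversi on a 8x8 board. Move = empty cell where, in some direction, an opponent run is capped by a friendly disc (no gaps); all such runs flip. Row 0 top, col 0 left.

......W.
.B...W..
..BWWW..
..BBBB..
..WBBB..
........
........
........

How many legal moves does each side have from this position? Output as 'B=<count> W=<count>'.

-- B to move --
(0,4): no bracket -> illegal
(0,5): flips 2 -> legal
(0,7): no bracket -> illegal
(1,2): flips 1 -> legal
(1,3): flips 2 -> legal
(1,4): flips 2 -> legal
(1,6): flips 1 -> legal
(1,7): no bracket -> illegal
(2,6): flips 3 -> legal
(3,1): no bracket -> illegal
(3,6): no bracket -> illegal
(4,1): flips 1 -> legal
(5,1): flips 1 -> legal
(5,2): flips 1 -> legal
(5,3): no bracket -> illegal
B mobility = 9
-- W to move --
(0,0): no bracket -> illegal
(0,1): no bracket -> illegal
(0,2): no bracket -> illegal
(1,0): no bracket -> illegal
(1,2): flips 2 -> legal
(1,3): no bracket -> illegal
(2,0): no bracket -> illegal
(2,1): flips 1 -> legal
(2,6): no bracket -> illegal
(3,1): no bracket -> illegal
(3,6): no bracket -> illegal
(4,1): flips 1 -> legal
(4,6): flips 4 -> legal
(5,2): flips 2 -> legal
(5,3): flips 2 -> legal
(5,4): flips 2 -> legal
(5,5): flips 2 -> legal
(5,6): flips 2 -> legal
W mobility = 9

Answer: B=9 W=9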